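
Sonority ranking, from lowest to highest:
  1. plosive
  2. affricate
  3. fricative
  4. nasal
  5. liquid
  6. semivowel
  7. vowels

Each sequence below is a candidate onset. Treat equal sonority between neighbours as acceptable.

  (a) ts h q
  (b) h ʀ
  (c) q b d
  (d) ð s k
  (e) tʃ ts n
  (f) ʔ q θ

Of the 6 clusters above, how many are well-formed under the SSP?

4

(a) ts h q: profile 2-3-1 — violates.
(b) h ʀ: profile 3-5 — obeys.
(c) q b d: profile 1-1-1 — obeys.
(d) ð s k: profile 3-3-1 — violates.
(e) tʃ ts n: profile 2-2-4 — obeys.
(f) ʔ q θ: profile 1-1-3 — obeys.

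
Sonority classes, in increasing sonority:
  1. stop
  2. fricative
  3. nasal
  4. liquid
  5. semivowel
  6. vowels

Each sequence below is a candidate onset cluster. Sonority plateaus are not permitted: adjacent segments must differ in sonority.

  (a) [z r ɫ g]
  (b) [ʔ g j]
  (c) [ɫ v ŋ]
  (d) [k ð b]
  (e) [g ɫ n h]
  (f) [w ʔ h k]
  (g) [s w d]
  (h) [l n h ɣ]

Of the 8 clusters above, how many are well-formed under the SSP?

(a) [z r ɫ g]: profile 2-4-4-1 — violates.
(b) [ʔ g j]: profile 1-1-5 — violates.
(c) [ɫ v ŋ]: profile 4-2-3 — violates.
(d) [k ð b]: profile 1-2-1 — violates.
(e) [g ɫ n h]: profile 1-4-3-2 — violates.
(f) [w ʔ h k]: profile 5-1-2-1 — violates.
(g) [s w d]: profile 2-5-1 — violates.
(h) [l n h ɣ]: profile 4-3-2-2 — violates.

0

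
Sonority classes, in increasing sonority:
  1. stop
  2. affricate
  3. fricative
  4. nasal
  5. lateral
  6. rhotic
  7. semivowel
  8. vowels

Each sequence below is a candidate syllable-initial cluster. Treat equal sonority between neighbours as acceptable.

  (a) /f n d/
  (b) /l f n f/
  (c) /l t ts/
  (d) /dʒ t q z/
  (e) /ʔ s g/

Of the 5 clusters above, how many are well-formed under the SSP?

0

(a) 3-4-1 → violates
(b) 5-3-4-3 → violates
(c) 5-1-2 → violates
(d) 2-1-1-3 → violates
(e) 1-3-1 → violates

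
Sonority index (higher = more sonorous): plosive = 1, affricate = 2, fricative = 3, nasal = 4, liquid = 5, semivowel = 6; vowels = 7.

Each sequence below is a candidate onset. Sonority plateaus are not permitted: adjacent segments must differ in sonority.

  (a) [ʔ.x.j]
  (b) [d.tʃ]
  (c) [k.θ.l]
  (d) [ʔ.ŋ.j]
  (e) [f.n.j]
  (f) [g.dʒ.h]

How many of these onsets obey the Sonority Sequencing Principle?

6

(a) sonority 1-3-6: well-formed.
(b) sonority 1-2: well-formed.
(c) sonority 1-3-5: well-formed.
(d) sonority 1-4-6: well-formed.
(e) sonority 3-4-6: well-formed.
(f) sonority 1-2-3: well-formed.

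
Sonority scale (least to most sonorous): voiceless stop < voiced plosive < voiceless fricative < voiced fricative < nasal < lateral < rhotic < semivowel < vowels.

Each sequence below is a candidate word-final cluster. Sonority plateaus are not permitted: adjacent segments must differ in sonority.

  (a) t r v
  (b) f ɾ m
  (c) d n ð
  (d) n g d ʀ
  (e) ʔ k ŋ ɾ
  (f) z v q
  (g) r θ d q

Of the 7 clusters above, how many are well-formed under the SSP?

1

(a) t r v: profile 1-7-4 — violates.
(b) f ɾ m: profile 3-7-5 — violates.
(c) d n ð: profile 2-5-4 — violates.
(d) n g d ʀ: profile 5-2-2-7 — violates.
(e) ʔ k ŋ ɾ: profile 1-1-5-7 — violates.
(f) z v q: profile 4-4-1 — violates.
(g) r θ d q: profile 7-3-2-1 — obeys.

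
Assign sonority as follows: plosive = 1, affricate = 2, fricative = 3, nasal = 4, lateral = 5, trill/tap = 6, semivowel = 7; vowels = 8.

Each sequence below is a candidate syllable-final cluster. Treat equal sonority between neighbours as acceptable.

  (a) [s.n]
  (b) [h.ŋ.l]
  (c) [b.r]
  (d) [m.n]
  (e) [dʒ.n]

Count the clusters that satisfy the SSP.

1

(a) 3-4 → violates
(b) 3-4-5 → violates
(c) 1-6 → violates
(d) 4-4 → obeys
(e) 2-4 → violates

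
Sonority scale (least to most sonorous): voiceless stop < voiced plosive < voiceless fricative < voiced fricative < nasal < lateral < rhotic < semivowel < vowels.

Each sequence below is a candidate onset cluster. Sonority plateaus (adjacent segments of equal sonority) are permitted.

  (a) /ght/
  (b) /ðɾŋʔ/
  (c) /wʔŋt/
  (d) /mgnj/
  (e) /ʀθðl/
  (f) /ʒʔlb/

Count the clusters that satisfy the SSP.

0

(a) 2-3-1 → violates
(b) 4-7-5-1 → violates
(c) 8-1-5-1 → violates
(d) 5-2-5-8 → violates
(e) 7-3-4-6 → violates
(f) 4-1-6-2 → violates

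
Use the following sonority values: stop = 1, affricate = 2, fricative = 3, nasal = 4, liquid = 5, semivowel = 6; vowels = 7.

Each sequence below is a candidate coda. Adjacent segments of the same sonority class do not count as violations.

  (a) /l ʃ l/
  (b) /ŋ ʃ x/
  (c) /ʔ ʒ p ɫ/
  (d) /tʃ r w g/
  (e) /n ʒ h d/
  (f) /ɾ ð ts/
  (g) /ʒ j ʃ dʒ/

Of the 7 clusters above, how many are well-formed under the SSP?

3

(a) sonority 5-3-5: ill-formed.
(b) sonority 4-3-3: well-formed.
(c) sonority 1-3-1-5: ill-formed.
(d) sonority 2-5-6-1: ill-formed.
(e) sonority 4-3-3-1: well-formed.
(f) sonority 5-3-2: well-formed.
(g) sonority 3-6-3-2: ill-formed.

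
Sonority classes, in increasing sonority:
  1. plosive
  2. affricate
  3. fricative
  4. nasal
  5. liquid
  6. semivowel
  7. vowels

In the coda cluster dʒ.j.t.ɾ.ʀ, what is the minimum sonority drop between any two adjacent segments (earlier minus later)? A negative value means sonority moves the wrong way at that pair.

-4

/dʒ/: affricate = 2.
/j/: semivowel = 6.
/t/: plosive = 1.
/ɾ/: liquid = 5.
/ʀ/: liquid = 5.
/dʒ/→/j/: change -4.
/j/→/t/: change +5.
/t/→/ɾ/: change -4.
/ɾ/→/ʀ/: change +0.
Minimum = -4.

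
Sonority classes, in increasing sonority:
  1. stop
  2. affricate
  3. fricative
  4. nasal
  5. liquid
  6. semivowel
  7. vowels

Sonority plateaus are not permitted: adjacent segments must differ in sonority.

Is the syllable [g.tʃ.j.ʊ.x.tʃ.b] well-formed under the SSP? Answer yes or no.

Onset: /g/ is a stop (sonority 1), /tʃ/ is an affricate (sonority 2), /j/ is a semivowel (sonority 6); then the nucleus /ʊ/ (sonority 7).
Onset profile 1-2-6-7 — rises to the nucleus.
Coda: /x/ is a fricative (sonority 3), /tʃ/ is an affricate (sonority 2), /b/ is a stop (sonority 1).
Coda profile 7-3-2-1 — falls from the nucleus.

yes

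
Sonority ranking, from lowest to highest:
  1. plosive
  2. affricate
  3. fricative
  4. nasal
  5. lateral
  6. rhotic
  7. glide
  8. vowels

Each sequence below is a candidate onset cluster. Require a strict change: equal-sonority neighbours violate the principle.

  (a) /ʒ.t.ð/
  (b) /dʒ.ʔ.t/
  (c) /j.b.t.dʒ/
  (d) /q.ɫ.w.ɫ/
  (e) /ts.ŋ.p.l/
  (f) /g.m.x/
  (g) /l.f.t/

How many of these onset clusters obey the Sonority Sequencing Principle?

0

(a) sonority 3-1-3: ill-formed.
(b) sonority 2-1-1: ill-formed.
(c) sonority 7-1-1-2: ill-formed.
(d) sonority 1-5-7-5: ill-formed.
(e) sonority 2-4-1-5: ill-formed.
(f) sonority 1-4-3: ill-formed.
(g) sonority 5-3-1: ill-formed.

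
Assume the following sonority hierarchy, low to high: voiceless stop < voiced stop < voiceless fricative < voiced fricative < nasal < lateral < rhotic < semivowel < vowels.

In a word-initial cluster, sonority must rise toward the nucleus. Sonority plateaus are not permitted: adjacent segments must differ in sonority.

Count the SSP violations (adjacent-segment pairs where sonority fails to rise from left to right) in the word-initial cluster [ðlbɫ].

1

/ð/ is a voiced fricative (sonority 4).
/l/ is a lateral (sonority 6).
/b/ is a voiced stop (sonority 2).
/ɫ/ is a lateral (sonority 6).
/ð/→/l/: 4→6 (rises) — ok.
/l/→/b/: 6→2 (does not rise) — violation.
/b/→/ɫ/: 2→6 (rises) — ok.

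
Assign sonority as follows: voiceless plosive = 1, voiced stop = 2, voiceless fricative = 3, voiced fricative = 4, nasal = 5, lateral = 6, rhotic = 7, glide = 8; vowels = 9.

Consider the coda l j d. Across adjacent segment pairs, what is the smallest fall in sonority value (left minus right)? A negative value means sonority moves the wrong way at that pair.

-2

/l/ — lateral, sonority 6.
/j/ — glide, sonority 8.
/d/ — voiced stop, sonority 2.
/l/→/j/: change -2.
/j/→/d/: change +6.
Minimum = -2.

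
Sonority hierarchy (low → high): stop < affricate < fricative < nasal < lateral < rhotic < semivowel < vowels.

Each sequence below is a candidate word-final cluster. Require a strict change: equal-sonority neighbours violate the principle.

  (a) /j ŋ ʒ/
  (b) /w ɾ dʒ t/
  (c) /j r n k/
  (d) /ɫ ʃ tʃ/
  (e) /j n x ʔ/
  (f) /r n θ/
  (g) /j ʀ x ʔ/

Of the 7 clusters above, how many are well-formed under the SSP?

(a) sonority 7-4-3: well-formed.
(b) sonority 7-6-2-1: well-formed.
(c) sonority 7-6-4-1: well-formed.
(d) sonority 5-3-2: well-formed.
(e) sonority 7-4-3-1: well-formed.
(f) sonority 6-4-3: well-formed.
(g) sonority 7-6-3-1: well-formed.

7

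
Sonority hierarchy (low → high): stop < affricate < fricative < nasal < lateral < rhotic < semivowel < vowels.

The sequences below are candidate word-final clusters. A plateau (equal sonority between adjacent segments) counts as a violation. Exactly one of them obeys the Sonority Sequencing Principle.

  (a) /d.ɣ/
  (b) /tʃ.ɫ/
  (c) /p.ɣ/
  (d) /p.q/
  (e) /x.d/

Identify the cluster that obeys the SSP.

(a) /d.ɣ/: profile 1-3 — violates.
(b) /tʃ.ɫ/: profile 2-5 — violates.
(c) /p.ɣ/: profile 1-3 — violates.
(d) /p.q/: profile 1-1 — violates.
(e) /x.d/: profile 3-1 — obeys.

e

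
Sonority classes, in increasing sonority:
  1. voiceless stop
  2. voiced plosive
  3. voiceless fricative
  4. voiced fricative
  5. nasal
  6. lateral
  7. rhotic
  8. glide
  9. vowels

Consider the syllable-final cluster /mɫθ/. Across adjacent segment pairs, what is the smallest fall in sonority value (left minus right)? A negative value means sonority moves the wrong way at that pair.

-1

/m/ is a nasal (sonority 5).
/ɫ/ is a lateral (sonority 6).
/θ/ is a voiceless fricative (sonority 3).
/m/→/ɫ/: change -1.
/ɫ/→/θ/: change +3.
Minimum = -1.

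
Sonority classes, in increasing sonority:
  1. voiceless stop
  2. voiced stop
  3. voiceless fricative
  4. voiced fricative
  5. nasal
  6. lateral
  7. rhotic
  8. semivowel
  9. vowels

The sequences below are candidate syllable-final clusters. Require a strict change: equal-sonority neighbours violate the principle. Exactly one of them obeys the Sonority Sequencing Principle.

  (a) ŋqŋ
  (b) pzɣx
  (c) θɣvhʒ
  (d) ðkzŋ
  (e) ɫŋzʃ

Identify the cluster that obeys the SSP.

e

(a) 5-1-5 → violates
(b) 1-4-4-3 → violates
(c) 3-4-4-3-4 → violates
(d) 4-1-4-5 → violates
(e) 6-5-4-3 → obeys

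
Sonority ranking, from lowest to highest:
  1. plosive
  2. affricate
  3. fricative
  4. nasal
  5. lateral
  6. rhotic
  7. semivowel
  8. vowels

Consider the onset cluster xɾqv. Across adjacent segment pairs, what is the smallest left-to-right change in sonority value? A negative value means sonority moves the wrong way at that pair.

/x/ — fricative, sonority 3.
/ɾ/ — rhotic, sonority 6.
/q/ — plosive, sonority 1.
/v/ — fricative, sonority 3.
/x/→/ɾ/: change +3.
/ɾ/→/q/: change -5.
/q/→/v/: change +2.
Minimum = -5.

-5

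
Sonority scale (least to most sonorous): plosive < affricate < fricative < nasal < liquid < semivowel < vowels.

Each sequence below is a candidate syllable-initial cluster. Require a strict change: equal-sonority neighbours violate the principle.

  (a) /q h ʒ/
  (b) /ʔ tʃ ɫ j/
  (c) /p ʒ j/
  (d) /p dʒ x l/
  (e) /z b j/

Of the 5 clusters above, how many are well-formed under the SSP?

(a) 1-3-3 → violates
(b) 1-2-5-6 → obeys
(c) 1-3-6 → obeys
(d) 1-2-3-5 → obeys
(e) 3-1-6 → violates

3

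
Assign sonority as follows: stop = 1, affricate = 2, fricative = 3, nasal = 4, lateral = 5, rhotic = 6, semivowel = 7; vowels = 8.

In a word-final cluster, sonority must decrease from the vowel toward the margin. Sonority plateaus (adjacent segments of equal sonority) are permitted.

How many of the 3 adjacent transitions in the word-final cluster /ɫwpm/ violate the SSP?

/ɫ/ is a lateral (sonority 5).
/w/ is a semivowel (sonority 7).
/p/ is a stop (sonority 1).
/m/ is a nasal (sonority 4).
/ɫ/→/w/: 5→7 (does not fall) — violation.
/w/→/p/: 7→1 (falls) — ok.
/p/→/m/: 1→4 (does not fall) — violation.

2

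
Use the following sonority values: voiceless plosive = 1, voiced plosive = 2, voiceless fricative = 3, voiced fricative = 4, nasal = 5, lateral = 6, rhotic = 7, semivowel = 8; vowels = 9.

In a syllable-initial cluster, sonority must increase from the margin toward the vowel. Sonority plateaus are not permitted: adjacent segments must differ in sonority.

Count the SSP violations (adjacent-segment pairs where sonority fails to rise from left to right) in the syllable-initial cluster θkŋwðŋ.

2

/θ/ is a voiceless fricative (sonority 3).
/k/ is a voiceless plosive (sonority 1).
/ŋ/ is a nasal (sonority 5).
/w/ is a semivowel (sonority 8).
/ð/ is a voiced fricative (sonority 4).
/ŋ/ is a nasal (sonority 5).
/θ/→/k/: 3→1 (does not rise) — violation.
/k/→/ŋ/: 1→5 (rises) — ok.
/ŋ/→/w/: 5→8 (rises) — ok.
/w/→/ð/: 8→4 (does not rise) — violation.
/ð/→/ŋ/: 4→5 (rises) — ok.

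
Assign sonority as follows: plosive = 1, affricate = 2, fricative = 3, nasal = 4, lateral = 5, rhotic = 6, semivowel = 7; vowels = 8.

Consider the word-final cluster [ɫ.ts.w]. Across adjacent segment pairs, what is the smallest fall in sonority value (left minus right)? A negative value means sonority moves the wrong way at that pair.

/ɫ/: lateral = 5.
/ts/: affricate = 2.
/w/: semivowel = 7.
/ɫ/→/ts/: change +3.
/ts/→/w/: change -5.
Minimum = -5.

-5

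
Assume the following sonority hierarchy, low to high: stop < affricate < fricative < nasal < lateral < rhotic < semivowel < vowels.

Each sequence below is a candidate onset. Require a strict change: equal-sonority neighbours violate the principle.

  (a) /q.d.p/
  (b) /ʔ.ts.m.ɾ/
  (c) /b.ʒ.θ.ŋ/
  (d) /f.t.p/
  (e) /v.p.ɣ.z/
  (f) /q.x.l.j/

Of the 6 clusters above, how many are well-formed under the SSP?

2

(a) /q.d.p/: profile 1-1-1 — violates.
(b) /ʔ.ts.m.ɾ/: profile 1-2-4-6 — obeys.
(c) /b.ʒ.θ.ŋ/: profile 1-3-3-4 — violates.
(d) /f.t.p/: profile 3-1-1 — violates.
(e) /v.p.ɣ.z/: profile 3-1-3-3 — violates.
(f) /q.x.l.j/: profile 1-3-5-7 — obeys.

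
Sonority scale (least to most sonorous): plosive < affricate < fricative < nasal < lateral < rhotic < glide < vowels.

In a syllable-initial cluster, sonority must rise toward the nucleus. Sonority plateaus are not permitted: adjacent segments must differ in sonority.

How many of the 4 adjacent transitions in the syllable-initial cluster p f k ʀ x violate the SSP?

2

/p/ is a plosive (sonority 1).
/f/ is a fricative (sonority 3).
/k/ is a plosive (sonority 1).
/ʀ/ is a rhotic (sonority 6).
/x/ is a fricative (sonority 3).
/p/→/f/: 1→3 (rises) — ok.
/f/→/k/: 3→1 (does not rise) — violation.
/k/→/ʀ/: 1→6 (rises) — ok.
/ʀ/→/x/: 6→3 (does not rise) — violation.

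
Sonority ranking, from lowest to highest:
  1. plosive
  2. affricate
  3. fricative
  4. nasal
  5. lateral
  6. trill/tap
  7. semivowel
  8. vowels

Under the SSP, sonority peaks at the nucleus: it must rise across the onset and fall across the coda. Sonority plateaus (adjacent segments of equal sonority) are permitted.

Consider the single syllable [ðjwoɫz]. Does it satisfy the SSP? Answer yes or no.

yes

Onset: /ð/ is a fricative (sonority 3), /j/ is a semivowel (sonority 7), /w/ is a semivowel (sonority 7); then the nucleus /o/ (sonority 8).
Onset profile 3-7-7-8 — rises to the nucleus.
Coda: /ɫ/ is a lateral (sonority 5), /z/ is a fricative (sonority 3).
Coda profile 8-5-3 — falls from the nucleus.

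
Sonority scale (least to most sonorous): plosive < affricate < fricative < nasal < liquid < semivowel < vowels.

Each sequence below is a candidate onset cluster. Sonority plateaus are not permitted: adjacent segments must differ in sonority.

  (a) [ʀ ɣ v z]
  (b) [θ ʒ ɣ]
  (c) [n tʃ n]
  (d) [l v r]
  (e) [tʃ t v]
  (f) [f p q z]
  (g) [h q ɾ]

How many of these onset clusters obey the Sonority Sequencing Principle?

(a) 5-3-3-3 → violates
(b) 3-3-3 → violates
(c) 4-2-4 → violates
(d) 5-3-5 → violates
(e) 2-1-3 → violates
(f) 3-1-1-3 → violates
(g) 3-1-5 → violates

0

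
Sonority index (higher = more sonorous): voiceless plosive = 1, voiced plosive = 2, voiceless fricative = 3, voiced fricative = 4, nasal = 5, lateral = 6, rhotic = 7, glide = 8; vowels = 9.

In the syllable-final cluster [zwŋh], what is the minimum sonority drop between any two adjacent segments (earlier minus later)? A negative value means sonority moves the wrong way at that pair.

-4

/z/: voiced fricative = 4.
/w/: glide = 8.
/ŋ/: nasal = 5.
/h/: voiceless fricative = 3.
/z/→/w/: change -4.
/w/→/ŋ/: change +3.
/ŋ/→/h/: change +2.
Minimum = -4.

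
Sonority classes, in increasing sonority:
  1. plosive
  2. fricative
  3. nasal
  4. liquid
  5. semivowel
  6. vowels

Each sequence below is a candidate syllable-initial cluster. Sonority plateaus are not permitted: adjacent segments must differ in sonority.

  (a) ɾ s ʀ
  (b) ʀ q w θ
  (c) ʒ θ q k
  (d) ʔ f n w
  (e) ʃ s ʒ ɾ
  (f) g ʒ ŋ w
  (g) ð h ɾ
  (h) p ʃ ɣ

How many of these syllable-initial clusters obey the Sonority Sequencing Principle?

2

(a) 4-2-4 → violates
(b) 4-1-5-2 → violates
(c) 2-2-1-1 → violates
(d) 1-2-3-5 → obeys
(e) 2-2-2-4 → violates
(f) 1-2-3-5 → obeys
(g) 2-2-4 → violates
(h) 1-2-2 → violates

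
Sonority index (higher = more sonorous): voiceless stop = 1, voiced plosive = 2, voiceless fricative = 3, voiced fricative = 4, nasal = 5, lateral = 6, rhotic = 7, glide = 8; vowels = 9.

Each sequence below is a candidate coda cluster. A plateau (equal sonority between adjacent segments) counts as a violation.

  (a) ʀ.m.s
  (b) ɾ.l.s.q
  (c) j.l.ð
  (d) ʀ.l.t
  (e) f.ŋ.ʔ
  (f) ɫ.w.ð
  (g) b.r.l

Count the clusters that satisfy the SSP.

4

(a) 7-5-3 → obeys
(b) 7-6-3-1 → obeys
(c) 8-6-4 → obeys
(d) 7-6-1 → obeys
(e) 3-5-1 → violates
(f) 6-8-4 → violates
(g) 2-7-6 → violates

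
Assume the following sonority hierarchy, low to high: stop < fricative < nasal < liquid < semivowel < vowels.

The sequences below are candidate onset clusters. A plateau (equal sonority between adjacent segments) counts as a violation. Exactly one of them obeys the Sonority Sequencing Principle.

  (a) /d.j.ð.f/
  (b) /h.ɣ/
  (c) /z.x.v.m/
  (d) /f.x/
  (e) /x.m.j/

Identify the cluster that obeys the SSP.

e

(a) sonority 1-5-2-2: ill-formed.
(b) sonority 2-2: ill-formed.
(c) sonority 2-2-2-3: ill-formed.
(d) sonority 2-2: ill-formed.
(e) sonority 2-3-5: well-formed.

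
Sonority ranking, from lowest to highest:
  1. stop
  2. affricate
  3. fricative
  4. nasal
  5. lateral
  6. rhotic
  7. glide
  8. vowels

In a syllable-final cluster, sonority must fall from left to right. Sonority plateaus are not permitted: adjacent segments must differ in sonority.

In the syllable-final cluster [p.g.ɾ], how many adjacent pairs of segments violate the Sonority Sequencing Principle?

/p/ — stop, sonority 1.
/g/ — stop, sonority 1.
/ɾ/ — rhotic, sonority 6.
/p/→/g/: 1→1 (plateau) — violation.
/g/→/ɾ/: 1→6 (does not fall) — violation.

2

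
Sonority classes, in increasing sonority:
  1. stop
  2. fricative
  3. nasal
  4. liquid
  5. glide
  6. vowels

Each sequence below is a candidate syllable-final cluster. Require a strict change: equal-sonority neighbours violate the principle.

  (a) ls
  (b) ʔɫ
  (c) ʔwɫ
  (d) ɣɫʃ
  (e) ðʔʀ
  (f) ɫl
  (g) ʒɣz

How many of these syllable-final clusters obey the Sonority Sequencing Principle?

(a) 4-2 → obeys
(b) 1-4 → violates
(c) 1-5-4 → violates
(d) 2-4-2 → violates
(e) 2-1-4 → violates
(f) 4-4 → violates
(g) 2-2-2 → violates

1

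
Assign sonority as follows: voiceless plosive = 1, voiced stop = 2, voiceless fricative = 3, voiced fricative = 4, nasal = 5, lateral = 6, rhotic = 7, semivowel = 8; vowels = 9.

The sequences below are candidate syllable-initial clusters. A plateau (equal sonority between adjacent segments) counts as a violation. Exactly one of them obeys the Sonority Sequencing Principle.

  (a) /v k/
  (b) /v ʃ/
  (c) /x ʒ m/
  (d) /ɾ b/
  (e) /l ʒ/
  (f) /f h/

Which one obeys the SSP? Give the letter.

(a) sonority 4-1: ill-formed.
(b) sonority 4-3: ill-formed.
(c) sonority 3-4-5: well-formed.
(d) sonority 7-2: ill-formed.
(e) sonority 6-4: ill-formed.
(f) sonority 3-3: ill-formed.

c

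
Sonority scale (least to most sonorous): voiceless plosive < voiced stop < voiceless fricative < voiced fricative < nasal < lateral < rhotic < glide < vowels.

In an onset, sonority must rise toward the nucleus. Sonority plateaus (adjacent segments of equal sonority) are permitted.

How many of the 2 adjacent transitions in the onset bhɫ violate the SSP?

0

/b/ — voiced stop, sonority 2.
/h/ — voiceless fricative, sonority 3.
/ɫ/ — lateral, sonority 6.
/b/→/h/: 2→3 (rises) — ok.
/h/→/ɫ/: 3→6 (rises) — ok.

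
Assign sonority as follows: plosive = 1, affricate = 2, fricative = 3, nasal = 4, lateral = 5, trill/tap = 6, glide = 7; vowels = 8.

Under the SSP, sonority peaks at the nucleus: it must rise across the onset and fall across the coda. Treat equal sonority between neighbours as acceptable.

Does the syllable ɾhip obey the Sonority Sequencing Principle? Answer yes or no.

no

Onset: /ɾ/ is a trill/tap (sonority 6), /h/ is a fricative (sonority 3); then the nucleus /i/ (sonority 8).
Onset profile 6-3-8 — does not rise throughout.
Coda: /p/ is a plosive (sonority 1).
Coda profile 8-1 — falls from the nucleus.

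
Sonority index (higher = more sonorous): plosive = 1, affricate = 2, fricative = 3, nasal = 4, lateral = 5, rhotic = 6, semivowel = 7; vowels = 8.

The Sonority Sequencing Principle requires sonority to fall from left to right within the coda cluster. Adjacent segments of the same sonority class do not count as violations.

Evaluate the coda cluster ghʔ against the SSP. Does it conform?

no

/g/: plosive = 1.
/h/: fricative = 3.
/ʔ/: plosive = 1.
The profile is 1-3-1. Between /g/ (1) and /h/ (3) sonority does not fall, so the cluster violates the SSP.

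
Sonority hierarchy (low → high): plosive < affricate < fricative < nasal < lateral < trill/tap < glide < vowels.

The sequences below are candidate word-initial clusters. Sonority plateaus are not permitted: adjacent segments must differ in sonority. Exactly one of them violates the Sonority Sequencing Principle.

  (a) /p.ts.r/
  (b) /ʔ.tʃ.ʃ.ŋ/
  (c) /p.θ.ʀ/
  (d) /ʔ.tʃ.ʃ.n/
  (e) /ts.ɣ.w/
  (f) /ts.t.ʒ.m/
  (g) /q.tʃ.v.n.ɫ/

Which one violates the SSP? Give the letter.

(a) /p.ts.r/: profile 1-2-6 — obeys.
(b) /ʔ.tʃ.ʃ.ŋ/: profile 1-2-3-4 — obeys.
(c) /p.θ.ʀ/: profile 1-3-6 — obeys.
(d) /ʔ.tʃ.ʃ.n/: profile 1-2-3-4 — obeys.
(e) /ts.ɣ.w/: profile 2-3-7 — obeys.
(f) /ts.t.ʒ.m/: profile 2-1-3-4 — violates.
(g) /q.tʃ.v.n.ɫ/: profile 1-2-3-4-5 — obeys.

f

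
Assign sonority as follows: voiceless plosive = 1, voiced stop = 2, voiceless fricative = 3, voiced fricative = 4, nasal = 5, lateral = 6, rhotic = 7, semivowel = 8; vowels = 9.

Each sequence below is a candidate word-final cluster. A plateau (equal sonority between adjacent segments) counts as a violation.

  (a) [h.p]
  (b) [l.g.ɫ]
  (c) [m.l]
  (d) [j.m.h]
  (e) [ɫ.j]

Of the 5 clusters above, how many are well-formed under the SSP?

2

(a) 3-1 → obeys
(b) 6-2-6 → violates
(c) 5-6 → violates
(d) 8-5-3 → obeys
(e) 6-8 → violates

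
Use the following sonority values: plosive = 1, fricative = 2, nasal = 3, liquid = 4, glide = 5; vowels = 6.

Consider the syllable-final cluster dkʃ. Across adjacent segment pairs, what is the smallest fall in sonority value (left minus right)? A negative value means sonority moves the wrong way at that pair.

-1

/d/ — plosive, sonority 1.
/k/ — plosive, sonority 1.
/ʃ/ — fricative, sonority 2.
/d/→/k/: change +0.
/k/→/ʃ/: change -1.
Minimum = -1.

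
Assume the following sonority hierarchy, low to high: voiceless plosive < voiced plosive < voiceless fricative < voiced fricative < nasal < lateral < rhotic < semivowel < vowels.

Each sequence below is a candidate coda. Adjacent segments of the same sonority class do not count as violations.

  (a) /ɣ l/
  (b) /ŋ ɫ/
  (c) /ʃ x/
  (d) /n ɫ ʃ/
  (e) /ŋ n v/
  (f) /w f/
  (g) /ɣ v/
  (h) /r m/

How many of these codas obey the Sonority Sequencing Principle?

5

(a) sonority 4-6: ill-formed.
(b) sonority 5-6: ill-formed.
(c) sonority 3-3: well-formed.
(d) sonority 5-6-3: ill-formed.
(e) sonority 5-5-4: well-formed.
(f) sonority 8-3: well-formed.
(g) sonority 4-4: well-formed.
(h) sonority 7-5: well-formed.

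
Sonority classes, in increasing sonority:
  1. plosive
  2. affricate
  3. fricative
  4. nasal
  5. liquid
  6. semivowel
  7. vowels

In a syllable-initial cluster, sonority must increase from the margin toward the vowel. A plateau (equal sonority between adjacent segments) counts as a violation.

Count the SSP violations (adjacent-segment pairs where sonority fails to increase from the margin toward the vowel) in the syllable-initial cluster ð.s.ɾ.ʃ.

2

/ð/ is a fricative (sonority 3).
/s/ is a fricative (sonority 3).
/ɾ/ is a liquid (sonority 5).
/ʃ/ is a fricative (sonority 3).
/ð/→/s/: 3→3 (plateau) — violation.
/s/→/ɾ/: 3→5 (rises) — ok.
/ɾ/→/ʃ/: 5→3 (does not rise) — violation.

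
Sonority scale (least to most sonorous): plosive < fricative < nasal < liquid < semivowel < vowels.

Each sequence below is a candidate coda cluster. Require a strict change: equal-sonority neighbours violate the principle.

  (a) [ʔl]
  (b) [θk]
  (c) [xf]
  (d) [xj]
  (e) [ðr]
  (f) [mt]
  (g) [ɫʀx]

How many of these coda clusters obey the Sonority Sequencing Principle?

2

(a) 1-4 → violates
(b) 2-1 → obeys
(c) 2-2 → violates
(d) 2-5 → violates
(e) 2-4 → violates
(f) 3-1 → obeys
(g) 4-4-2 → violates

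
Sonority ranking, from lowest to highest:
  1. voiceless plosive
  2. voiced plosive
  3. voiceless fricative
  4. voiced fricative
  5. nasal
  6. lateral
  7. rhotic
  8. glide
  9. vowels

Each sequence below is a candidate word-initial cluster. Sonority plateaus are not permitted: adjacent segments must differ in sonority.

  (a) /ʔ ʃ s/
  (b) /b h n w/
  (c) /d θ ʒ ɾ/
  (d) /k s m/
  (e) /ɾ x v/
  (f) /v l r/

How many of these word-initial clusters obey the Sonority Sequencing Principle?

(a) 1-3-3 → violates
(b) 2-3-5-8 → obeys
(c) 2-3-4-7 → obeys
(d) 1-3-5 → obeys
(e) 7-3-4 → violates
(f) 4-6-7 → obeys

4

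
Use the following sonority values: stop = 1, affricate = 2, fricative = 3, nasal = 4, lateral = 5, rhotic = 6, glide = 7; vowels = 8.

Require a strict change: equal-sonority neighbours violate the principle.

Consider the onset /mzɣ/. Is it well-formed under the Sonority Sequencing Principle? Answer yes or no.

/m/: nasal = 4.
/z/: fricative = 3.
/ɣ/: fricative = 3.
The profile is 4-3-3. Between /m/ (4) and /z/ (3) sonority does not rise, so the cluster violates the SSP.

no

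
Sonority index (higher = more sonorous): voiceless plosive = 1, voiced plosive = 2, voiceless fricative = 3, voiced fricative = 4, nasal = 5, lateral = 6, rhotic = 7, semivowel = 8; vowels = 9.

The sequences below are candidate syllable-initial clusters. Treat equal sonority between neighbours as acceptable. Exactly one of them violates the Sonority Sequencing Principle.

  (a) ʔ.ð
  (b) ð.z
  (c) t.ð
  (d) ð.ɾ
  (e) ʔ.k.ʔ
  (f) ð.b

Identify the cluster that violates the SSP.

f

(a) ʔ.ð: profile 1-4 — obeys.
(b) ð.z: profile 4-4 — obeys.
(c) t.ð: profile 1-4 — obeys.
(d) ð.ɾ: profile 4-7 — obeys.
(e) ʔ.k.ʔ: profile 1-1-1 — obeys.
(f) ð.b: profile 4-2 — violates.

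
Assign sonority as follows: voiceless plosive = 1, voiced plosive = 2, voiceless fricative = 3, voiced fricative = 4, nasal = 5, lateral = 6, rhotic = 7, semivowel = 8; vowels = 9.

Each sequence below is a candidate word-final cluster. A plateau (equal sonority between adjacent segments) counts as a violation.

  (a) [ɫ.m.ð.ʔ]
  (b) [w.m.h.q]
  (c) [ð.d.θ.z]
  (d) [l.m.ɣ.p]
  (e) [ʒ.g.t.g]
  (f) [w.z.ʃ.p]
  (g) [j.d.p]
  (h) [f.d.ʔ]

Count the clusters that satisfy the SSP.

(a) 6-5-4-1 → obeys
(b) 8-5-3-1 → obeys
(c) 4-2-3-4 → violates
(d) 6-5-4-1 → obeys
(e) 4-2-1-2 → violates
(f) 8-4-3-1 → obeys
(g) 8-2-1 → obeys
(h) 3-2-1 → obeys

6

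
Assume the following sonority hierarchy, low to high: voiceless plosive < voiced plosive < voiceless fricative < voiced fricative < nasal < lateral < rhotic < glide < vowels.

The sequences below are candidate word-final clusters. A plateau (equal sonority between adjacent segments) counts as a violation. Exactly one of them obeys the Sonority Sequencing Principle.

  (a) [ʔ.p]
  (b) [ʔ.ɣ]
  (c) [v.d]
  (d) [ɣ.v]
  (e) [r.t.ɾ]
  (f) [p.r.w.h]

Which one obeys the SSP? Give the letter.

(a) 1-1 → violates
(b) 1-4 → violates
(c) 4-2 → obeys
(d) 4-4 → violates
(e) 7-1-7 → violates
(f) 1-7-8-3 → violates

c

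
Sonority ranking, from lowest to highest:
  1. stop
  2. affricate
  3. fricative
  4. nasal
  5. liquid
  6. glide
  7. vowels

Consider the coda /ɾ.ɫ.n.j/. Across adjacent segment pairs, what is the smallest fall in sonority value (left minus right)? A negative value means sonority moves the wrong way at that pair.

/ɾ/ — liquid, sonority 5.
/ɫ/ — liquid, sonority 5.
/n/ — nasal, sonority 4.
/j/ — glide, sonority 6.
/ɾ/→/ɫ/: change +0.
/ɫ/→/n/: change +1.
/n/→/j/: change -2.
Minimum = -2.

-2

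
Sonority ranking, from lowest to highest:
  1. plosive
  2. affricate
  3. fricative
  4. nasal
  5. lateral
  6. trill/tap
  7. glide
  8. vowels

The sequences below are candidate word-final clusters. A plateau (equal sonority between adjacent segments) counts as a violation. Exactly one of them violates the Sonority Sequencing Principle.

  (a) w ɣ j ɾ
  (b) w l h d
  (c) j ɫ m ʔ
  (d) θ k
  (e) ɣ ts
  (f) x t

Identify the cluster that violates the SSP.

(a) 7-3-7-6 → violates
(b) 7-5-3-1 → obeys
(c) 7-5-4-1 → obeys
(d) 3-1 → obeys
(e) 3-2 → obeys
(f) 3-1 → obeys

a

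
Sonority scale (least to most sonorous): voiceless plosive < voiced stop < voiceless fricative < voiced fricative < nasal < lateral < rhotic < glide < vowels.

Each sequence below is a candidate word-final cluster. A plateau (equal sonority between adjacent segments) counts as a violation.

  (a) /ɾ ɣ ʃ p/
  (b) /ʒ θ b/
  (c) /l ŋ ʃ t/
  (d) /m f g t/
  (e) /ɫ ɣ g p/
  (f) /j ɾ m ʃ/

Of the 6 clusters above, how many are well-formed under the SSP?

6

(a) /ɾ ɣ ʃ p/: profile 7-4-3-1 — obeys.
(b) /ʒ θ b/: profile 4-3-2 — obeys.
(c) /l ŋ ʃ t/: profile 6-5-3-1 — obeys.
(d) /m f g t/: profile 5-3-2-1 — obeys.
(e) /ɫ ɣ g p/: profile 6-4-2-1 — obeys.
(f) /j ɾ m ʃ/: profile 8-7-5-3 — obeys.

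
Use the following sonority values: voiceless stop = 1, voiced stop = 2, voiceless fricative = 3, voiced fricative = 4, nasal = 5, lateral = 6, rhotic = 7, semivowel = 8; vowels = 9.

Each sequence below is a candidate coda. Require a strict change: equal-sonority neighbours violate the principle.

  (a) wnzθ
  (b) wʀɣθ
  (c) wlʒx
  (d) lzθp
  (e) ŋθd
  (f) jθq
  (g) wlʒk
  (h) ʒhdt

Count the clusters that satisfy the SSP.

8

(a) sonority 8-5-4-3: well-formed.
(b) sonority 8-7-4-3: well-formed.
(c) sonority 8-6-4-3: well-formed.
(d) sonority 6-4-3-1: well-formed.
(e) sonority 5-3-2: well-formed.
(f) sonority 8-3-1: well-formed.
(g) sonority 8-6-4-1: well-formed.
(h) sonority 4-3-2-1: well-formed.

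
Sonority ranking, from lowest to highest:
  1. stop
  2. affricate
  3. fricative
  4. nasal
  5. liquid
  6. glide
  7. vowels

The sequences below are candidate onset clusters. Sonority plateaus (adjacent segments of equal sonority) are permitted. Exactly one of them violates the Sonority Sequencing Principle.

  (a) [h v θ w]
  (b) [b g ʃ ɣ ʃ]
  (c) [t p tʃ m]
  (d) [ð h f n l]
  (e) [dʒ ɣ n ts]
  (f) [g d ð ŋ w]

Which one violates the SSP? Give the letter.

e

(a) 3-3-3-6 → obeys
(b) 1-1-3-3-3 → obeys
(c) 1-1-2-4 → obeys
(d) 3-3-3-4-5 → obeys
(e) 2-3-4-2 → violates
(f) 1-1-3-4-6 → obeys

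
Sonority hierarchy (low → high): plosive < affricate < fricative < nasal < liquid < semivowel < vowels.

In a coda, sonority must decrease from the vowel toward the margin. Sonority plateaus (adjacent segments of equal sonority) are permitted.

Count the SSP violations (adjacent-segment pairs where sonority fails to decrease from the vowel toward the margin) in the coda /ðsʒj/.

/ð/: fricative = 3.
/s/: fricative = 3.
/ʒ/: fricative = 3.
/j/: semivowel = 6.
/ð/→/s/: 3→3 (plateau, allowed) — ok.
/s/→/ʒ/: 3→3 (plateau, allowed) — ok.
/ʒ/→/j/: 3→6 (does not fall) — violation.

1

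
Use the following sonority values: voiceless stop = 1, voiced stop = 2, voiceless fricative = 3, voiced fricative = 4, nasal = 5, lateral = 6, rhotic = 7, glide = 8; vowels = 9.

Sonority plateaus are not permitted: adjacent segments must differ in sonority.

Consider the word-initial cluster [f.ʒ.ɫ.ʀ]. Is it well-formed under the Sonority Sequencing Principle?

yes

/f/ is a voiceless fricative (sonority 3).
/ʒ/ is a voiced fricative (sonority 4).
/ɫ/ is a lateral (sonority 6).
/ʀ/ is a rhotic (sonority 7).
The profile 3-4-6-7 strictly rises, so the word-initial cluster satisfies the SSP.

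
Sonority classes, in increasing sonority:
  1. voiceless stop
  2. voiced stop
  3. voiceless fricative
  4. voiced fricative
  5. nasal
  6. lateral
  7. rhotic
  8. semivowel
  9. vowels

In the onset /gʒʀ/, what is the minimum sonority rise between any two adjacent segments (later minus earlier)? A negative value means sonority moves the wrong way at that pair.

2

/g/: voiced stop = 2.
/ʒ/: voiced fricative = 4.
/ʀ/: rhotic = 7.
/g/→/ʒ/: change +2.
/ʒ/→/ʀ/: change +3.
Minimum = 2.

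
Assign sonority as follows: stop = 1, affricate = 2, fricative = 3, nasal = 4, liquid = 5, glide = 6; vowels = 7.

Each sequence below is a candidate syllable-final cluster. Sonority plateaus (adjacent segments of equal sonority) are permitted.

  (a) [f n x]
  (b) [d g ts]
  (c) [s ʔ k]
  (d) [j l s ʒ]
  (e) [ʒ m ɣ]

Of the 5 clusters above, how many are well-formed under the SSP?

2

(a) sonority 3-4-3: ill-formed.
(b) sonority 1-1-2: ill-formed.
(c) sonority 3-1-1: well-formed.
(d) sonority 6-5-3-3: well-formed.
(e) sonority 3-4-3: ill-formed.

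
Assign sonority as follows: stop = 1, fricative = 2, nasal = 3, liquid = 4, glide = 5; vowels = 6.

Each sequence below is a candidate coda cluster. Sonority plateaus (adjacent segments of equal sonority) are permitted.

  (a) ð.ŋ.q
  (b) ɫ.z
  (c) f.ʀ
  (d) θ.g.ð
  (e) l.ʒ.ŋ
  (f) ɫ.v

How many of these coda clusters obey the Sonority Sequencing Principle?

(a) sonority 2-3-1: ill-formed.
(b) sonority 4-2: well-formed.
(c) sonority 2-4: ill-formed.
(d) sonority 2-1-2: ill-formed.
(e) sonority 4-2-3: ill-formed.
(f) sonority 4-2: well-formed.

2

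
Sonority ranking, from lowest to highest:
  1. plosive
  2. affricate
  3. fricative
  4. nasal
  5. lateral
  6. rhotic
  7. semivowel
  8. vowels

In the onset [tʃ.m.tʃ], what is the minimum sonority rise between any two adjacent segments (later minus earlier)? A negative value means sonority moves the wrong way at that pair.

/tʃ/ is an affricate (sonority 2).
/m/ is a nasal (sonority 4).
/tʃ/ is an affricate (sonority 2).
/tʃ/→/m/: change +2.
/m/→/tʃ/: change -2.
Minimum = -2.

-2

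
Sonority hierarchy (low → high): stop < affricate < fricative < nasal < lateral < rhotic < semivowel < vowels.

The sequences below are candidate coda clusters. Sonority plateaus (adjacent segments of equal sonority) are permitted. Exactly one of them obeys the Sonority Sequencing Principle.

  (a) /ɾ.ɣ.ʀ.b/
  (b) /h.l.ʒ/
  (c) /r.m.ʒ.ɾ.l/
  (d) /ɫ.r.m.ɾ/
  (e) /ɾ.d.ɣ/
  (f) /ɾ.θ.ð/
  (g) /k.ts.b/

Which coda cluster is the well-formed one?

f

(a) sonority 6-3-6-1: ill-formed.
(b) sonority 3-5-3: ill-formed.
(c) sonority 6-4-3-6-5: ill-formed.
(d) sonority 5-6-4-6: ill-formed.
(e) sonority 6-1-3: ill-formed.
(f) sonority 6-3-3: well-formed.
(g) sonority 1-2-1: ill-formed.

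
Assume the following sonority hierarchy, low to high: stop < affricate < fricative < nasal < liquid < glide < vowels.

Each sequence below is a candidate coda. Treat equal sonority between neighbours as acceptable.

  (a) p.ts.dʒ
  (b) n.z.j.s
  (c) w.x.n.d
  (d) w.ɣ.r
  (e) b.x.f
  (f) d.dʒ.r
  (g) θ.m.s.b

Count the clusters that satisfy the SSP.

0

(a) sonority 1-2-2: ill-formed.
(b) sonority 4-3-6-3: ill-formed.
(c) sonority 6-3-4-1: ill-formed.
(d) sonority 6-3-5: ill-formed.
(e) sonority 1-3-3: ill-formed.
(f) sonority 1-2-5: ill-formed.
(g) sonority 3-4-3-1: ill-formed.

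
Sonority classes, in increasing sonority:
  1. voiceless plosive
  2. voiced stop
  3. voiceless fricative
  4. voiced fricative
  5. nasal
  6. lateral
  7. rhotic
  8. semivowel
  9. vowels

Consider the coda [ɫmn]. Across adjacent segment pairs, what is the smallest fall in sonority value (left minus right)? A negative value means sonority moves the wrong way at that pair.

/ɫ/ is a lateral (sonority 6).
/m/ is a nasal (sonority 5).
/n/ is a nasal (sonority 5).
/ɫ/→/m/: change +1.
/m/→/n/: change +0.
Minimum = 0.

0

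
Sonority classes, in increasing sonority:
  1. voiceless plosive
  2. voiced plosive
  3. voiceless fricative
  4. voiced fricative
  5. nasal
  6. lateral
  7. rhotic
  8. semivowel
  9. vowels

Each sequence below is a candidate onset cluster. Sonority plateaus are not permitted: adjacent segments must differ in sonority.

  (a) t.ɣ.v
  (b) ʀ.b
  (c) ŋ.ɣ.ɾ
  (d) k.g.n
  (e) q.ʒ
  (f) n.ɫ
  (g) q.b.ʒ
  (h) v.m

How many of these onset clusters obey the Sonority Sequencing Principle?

5

(a) sonority 1-4-4: ill-formed.
(b) sonority 7-2: ill-formed.
(c) sonority 5-4-7: ill-formed.
(d) sonority 1-2-5: well-formed.
(e) sonority 1-4: well-formed.
(f) sonority 5-6: well-formed.
(g) sonority 1-2-4: well-formed.
(h) sonority 4-5: well-formed.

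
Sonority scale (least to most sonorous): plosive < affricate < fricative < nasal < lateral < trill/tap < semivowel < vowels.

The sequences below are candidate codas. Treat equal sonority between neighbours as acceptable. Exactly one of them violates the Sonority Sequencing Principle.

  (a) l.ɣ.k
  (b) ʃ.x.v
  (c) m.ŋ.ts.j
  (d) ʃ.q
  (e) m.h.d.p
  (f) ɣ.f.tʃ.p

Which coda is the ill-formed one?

(a) sonority 5-3-1: well-formed.
(b) sonority 3-3-3: well-formed.
(c) sonority 4-4-2-7: ill-formed.
(d) sonority 3-1: well-formed.
(e) sonority 4-3-1-1: well-formed.
(f) sonority 3-3-2-1: well-formed.

c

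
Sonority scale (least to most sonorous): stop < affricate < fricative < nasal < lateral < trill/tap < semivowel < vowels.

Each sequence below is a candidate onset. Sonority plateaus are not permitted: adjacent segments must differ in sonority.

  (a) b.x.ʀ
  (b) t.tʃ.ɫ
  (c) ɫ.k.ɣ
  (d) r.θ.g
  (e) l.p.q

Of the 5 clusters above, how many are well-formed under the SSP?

2

(a) b.x.ʀ: profile 1-3-6 — obeys.
(b) t.tʃ.ɫ: profile 1-2-5 — obeys.
(c) ɫ.k.ɣ: profile 5-1-3 — violates.
(d) r.θ.g: profile 6-3-1 — violates.
(e) l.p.q: profile 5-1-1 — violates.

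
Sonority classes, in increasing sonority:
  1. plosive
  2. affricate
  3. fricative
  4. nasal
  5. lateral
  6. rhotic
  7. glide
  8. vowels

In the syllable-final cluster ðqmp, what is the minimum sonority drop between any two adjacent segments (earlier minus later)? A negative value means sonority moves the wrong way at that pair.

-3

/ð/: fricative = 3.
/q/: plosive = 1.
/m/: nasal = 4.
/p/: plosive = 1.
/ð/→/q/: change +2.
/q/→/m/: change -3.
/m/→/p/: change +3.
Minimum = -3.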